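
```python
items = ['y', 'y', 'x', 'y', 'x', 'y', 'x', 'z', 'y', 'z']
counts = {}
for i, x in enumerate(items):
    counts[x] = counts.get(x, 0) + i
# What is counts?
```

Initial: counts = {}, items = ['y', 'y', 'x', 'y', 'x', 'y', 'x', 'z', 'y', 'z']
i=0, x='y': counts = {'y': 0}
i=1, x='y': counts = {'y': 1}
i=2, x='x': counts = {'y': 1, 'x': 2}
i=3, x='y': counts = {'y': 4, 'x': 2}
i=4, x='x': counts = {'y': 4, 'x': 6}
i=5, x='y': counts = {'y': 9, 'x': 6}
i=6, x='x': counts = {'y': 9, 'x': 12}
i=7, x='z': counts = {'y': 9, 'x': 12, 'z': 7}
i=8, x='y': counts = {'y': 17, 'x': 12, 'z': 7}
i=9, x='z': counts = {'y': 17, 'x': 12, 'z': 16}

{'y': 17, 'x': 12, 'z': 16}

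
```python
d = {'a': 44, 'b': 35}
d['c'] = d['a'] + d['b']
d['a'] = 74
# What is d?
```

After line 1: d = {'a': 44, 'b': 35}
After line 2 (d['c'] = 44 + 35): d = {'a': 44, 'b': 35, 'c': 79}
After line 3: d = {'a': 74, 'b': 35, 'c': 79}

{'a': 74, 'b': 35, 'c': 79}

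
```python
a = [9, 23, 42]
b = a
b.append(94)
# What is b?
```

After line 1: a = [9, 23, 42]
After line 2 (b = a is an alias, same object): a = [9, 23, 42], b = [9, 23, 42]
After line 3 (b.append mutates the shared list): a = [9, 23, 42, 94], b = [9, 23, 42, 94]

[9, 23, 42, 94]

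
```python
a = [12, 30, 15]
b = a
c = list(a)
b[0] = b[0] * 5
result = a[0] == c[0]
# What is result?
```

After line 1: a = [12, 30, 15]
After line 2 (b = a, alias): a = [12, 30, 15], b = [12, 30, 15]
After line 3 (c = list(a) is a copy, new object): c = [12, 30, 15]
After line 4 (b[0] = 12 * 5 = 60; mutates shared a/b): a = b = [60, 30, 15], c = [12, 30, 15]
After line 5 (a[0] = 60, c[0] = 12; result = False)

False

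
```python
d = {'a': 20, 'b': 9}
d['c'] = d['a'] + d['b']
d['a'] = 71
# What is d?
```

After line 1: d = {'a': 20, 'b': 9}
After line 2 (d['c'] = 20 + 9): d = {'a': 20, 'b': 9, 'c': 29}
After line 3: d = {'a': 71, 'b': 9, 'c': 29}

{'a': 71, 'b': 9, 'c': 29}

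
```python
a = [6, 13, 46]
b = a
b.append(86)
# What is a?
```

After line 1: a = [6, 13, 46]
After line 2 (b = a is an alias, same object): a = [6, 13, 46], b = [6, 13, 46]
After line 3 (b.append mutates the shared list): a = [6, 13, 46, 86], b = [6, 13, 46, 86]

[6, 13, 46, 86]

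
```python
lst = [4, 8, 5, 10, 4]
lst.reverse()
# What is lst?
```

[4, 10, 5, 8, 4]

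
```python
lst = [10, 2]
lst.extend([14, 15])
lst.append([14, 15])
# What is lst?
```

After line 1: lst = [10, 2]
After line 2 (extend unpacks [14, 15]): lst = [10, 2, 14, 15]
After line 3 (append adds [14, 15] as single element): lst = [10, 2, 14, 15, [14, 15]]

[10, 2, 14, 15, [14, 15]]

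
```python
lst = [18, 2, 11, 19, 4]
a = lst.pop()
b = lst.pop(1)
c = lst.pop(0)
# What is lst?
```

After line 1: lst = [18, 2, 11, 19, 4]
After line 2 (pop() -> a = 4): lst = [18, 2, 11, 19]
After line 3 (pop(1) -> b = 2): lst = [18, 11, 19]
After line 4 (pop(0) -> c = 18): lst = [11, 19]

[11, 19]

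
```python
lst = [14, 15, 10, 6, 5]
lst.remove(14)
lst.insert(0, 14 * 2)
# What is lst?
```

After line 1: lst = [14, 15, 10, 6, 5]
After line 2 (remove first 14): lst = [15, 10, 6, 5]
After line 3 (insert 28 at index 0): lst = [28, 15, 10, 6, 5]

[28, 15, 10, 6, 5]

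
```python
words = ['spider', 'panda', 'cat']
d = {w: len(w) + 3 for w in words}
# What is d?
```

{'spider': 9, 'panda': 8, 'cat': 6}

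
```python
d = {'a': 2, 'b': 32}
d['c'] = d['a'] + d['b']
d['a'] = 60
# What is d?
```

After line 1: d = {'a': 2, 'b': 32}
After line 2 (d['c'] = 2 + 32): d = {'a': 2, 'b': 32, 'c': 34}
After line 3: d = {'a': 60, 'b': 32, 'c': 34}

{'a': 60, 'b': 32, 'c': 34}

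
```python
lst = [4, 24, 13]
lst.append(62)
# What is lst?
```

[4, 24, 13, 62]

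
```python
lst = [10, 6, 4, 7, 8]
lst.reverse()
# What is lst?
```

[8, 7, 4, 6, 10]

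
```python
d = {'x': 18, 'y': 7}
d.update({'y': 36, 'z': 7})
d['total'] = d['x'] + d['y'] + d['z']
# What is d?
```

After line 1: d = {'x': 18, 'y': 7}
After line 2 (y overwritten, z added): d = {'x': 18, 'y': 36, 'z': 7}
After line 3 (total = 18 + 36 + 7 = 61): d = {'x': 18, 'y': 36, 'z': 7, 'total': 61}

{'x': 18, 'y': 36, 'z': 7, 'total': 61}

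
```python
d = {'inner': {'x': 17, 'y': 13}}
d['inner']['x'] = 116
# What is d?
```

After line 1: d = {'inner': {'x': 17, 'y': 13}}
After line 2 (inner x overwritten): d = {'inner': {'x': 116, 'y': 13}}

{'inner': {'x': 116, 'y': 13}}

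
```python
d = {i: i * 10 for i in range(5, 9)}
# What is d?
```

{5: 50, 6: 60, 7: 70, 8: 80}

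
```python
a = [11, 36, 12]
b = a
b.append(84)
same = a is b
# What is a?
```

After line 1: a = [11, 36, 12]
After line 2 (b = a is an alias, same object): a = [11, 36, 12], b = [11, 36, 12]
After line 3 (b.append mutates the shared list): a = [11, 36, 12, 84], b = [11, 36, 12, 84]
After line 4 (same = a is b; same object -> True): same = True

[11, 36, 12, 84]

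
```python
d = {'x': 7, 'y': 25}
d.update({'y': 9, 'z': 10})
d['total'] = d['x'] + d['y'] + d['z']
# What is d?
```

After line 1: d = {'x': 7, 'y': 25}
After line 2 (y overwritten, z added): d = {'x': 7, 'y': 9, 'z': 10}
After line 3 (total = 7 + 9 + 10 = 26): d = {'x': 7, 'y': 9, 'z': 10, 'total': 26}

{'x': 7, 'y': 9, 'z': 10, 'total': 26}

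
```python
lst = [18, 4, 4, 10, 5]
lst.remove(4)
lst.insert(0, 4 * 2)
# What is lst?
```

After line 1: lst = [18, 4, 4, 10, 5]
After line 2 (remove first 4): lst = [18, 4, 10, 5]
After line 3 (insert 8 at index 0): lst = [8, 18, 4, 10, 5]

[8, 18, 4, 10, 5]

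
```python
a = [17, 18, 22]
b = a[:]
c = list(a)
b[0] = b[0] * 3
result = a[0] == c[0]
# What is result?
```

After line 1: a = [17, 18, 22]
After line 2 (b = a[:], copy): a = [17, 18, 22], b = [17, 18, 22]
After line 3 (c = list(a) is a copy, new object): c = [17, 18, 22]
After line 4 (b[0] = 17 * 3 = 51; only b mutates (copy)): a = [17, 18, 22], b = [51, 18, 22], c = [17, 18, 22]
After line 5 (a[0] = 17, c[0] = 17; result = True)

True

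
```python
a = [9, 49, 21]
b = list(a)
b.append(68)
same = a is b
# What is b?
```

After line 1: a = [9, 49, 21]
After line 2 (b = list(a) is a shallow copy, new object): a = [9, 49, 21], b = [9, 49, 21]
After line 3 (append only mutates b): a = [9, 49, 21], b = [9, 49, 21, 68]
After line 4 (same = a is b; different objects -> False): same = False

[9, 49, 21, 68]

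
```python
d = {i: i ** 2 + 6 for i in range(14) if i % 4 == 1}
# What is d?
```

{1: 7, 5: 31, 9: 87, 13: 175}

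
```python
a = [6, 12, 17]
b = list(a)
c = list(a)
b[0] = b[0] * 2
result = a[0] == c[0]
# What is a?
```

After line 1: a = [6, 12, 17]
After line 2 (b = list(a), copy): a = [6, 12, 17], b = [6, 12, 17]
After line 3 (c = list(a) is a copy, new object): c = [6, 12, 17]
After line 4 (b[0] = 6 * 2 = 12; only b mutates (copy)): a = [6, 12, 17], b = [12, 12, 17], c = [6, 12, 17]
After line 5 (a[0] = 6, c[0] = 6; result = True)

[6, 12, 17]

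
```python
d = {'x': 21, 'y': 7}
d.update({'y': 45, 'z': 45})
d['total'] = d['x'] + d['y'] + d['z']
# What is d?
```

After line 1: d = {'x': 21, 'y': 7}
After line 2 (y overwritten, z added): d = {'x': 21, 'y': 45, 'z': 45}
After line 3 (total = 21 + 45 + 45 = 111): d = {'x': 21, 'y': 45, 'z': 45, 'total': 111}

{'x': 21, 'y': 45, 'z': 45, 'total': 111}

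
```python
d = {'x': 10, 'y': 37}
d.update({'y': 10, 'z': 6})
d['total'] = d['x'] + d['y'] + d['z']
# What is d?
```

After line 1: d = {'x': 10, 'y': 37}
After line 2 (y overwritten, z added): d = {'x': 10, 'y': 10, 'z': 6}
After line 3 (total = 10 + 10 + 6 = 26): d = {'x': 10, 'y': 10, 'z': 6, 'total': 26}

{'x': 10, 'y': 10, 'z': 6, 'total': 26}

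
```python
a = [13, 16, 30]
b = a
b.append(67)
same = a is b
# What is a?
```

After line 1: a = [13, 16, 30]
After line 2 (b = a is an alias, same object): a = [13, 16, 30], b = [13, 16, 30]
After line 3 (b.append mutates the shared list): a = [13, 16, 30, 67], b = [13, 16, 30, 67]
After line 4 (same = a is b; same object -> True): same = True

[13, 16, 30, 67]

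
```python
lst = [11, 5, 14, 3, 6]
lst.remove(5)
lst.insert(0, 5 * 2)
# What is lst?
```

After line 1: lst = [11, 5, 14, 3, 6]
After line 2 (remove first 5): lst = [11, 14, 3, 6]
After line 3 (insert 10 at index 0): lst = [10, 11, 14, 3, 6]

[10, 11, 14, 3, 6]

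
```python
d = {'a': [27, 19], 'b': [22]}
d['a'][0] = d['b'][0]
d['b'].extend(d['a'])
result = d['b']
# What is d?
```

After line 1: d = {'a': [27, 19], 'b': [22]}
After line 2 (a[0] = b[0] = 22): d = {'a': [22, 19], 'b': [22]}
After line 3 (b.extend(a) appends [22, 19]): d = {'a': [22, 19], 'b': [22, 22, 19]}
After line 4: result = d['b'] = [22, 22, 19]

{'a': [22, 19], 'b': [22, 22, 19]}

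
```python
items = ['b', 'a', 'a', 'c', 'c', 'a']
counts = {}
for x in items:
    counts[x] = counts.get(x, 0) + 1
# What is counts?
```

Initial: counts = {}, items = ['b', 'a', 'a', 'c', 'c', 'a']
See 'b': counts = {'b': 1}
See 'a': counts = {'b': 1, 'a': 1}
See 'a': counts = {'b': 1, 'a': 2}
See 'c': counts = {'b': 1, 'a': 2, 'c': 1}
See 'c': counts = {'b': 1, 'a': 2, 'c': 2}
See 'a': counts = {'b': 1, 'a': 3, 'c': 2}

{'b': 1, 'a': 3, 'c': 2}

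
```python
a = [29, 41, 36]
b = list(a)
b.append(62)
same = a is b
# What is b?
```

After line 1: a = [29, 41, 36]
After line 2 (b = list(a) is a shallow copy, new object): a = [29, 41, 36], b = [29, 41, 36]
After line 3 (append only mutates b): a = [29, 41, 36], b = [29, 41, 36, 62]
After line 4 (same = a is b; different objects -> False): same = False

[29, 41, 36, 62]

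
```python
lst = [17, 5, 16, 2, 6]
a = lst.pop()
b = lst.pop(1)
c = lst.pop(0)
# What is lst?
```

After line 1: lst = [17, 5, 16, 2, 6]
After line 2 (pop() -> a = 6): lst = [17, 5, 16, 2]
After line 3 (pop(1) -> b = 5): lst = [17, 16, 2]
After line 4 (pop(0) -> c = 17): lst = [16, 2]

[16, 2]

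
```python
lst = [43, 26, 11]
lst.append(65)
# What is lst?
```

[43, 26, 11, 65]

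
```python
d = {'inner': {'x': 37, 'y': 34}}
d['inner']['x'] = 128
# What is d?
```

After line 1: d = {'inner': {'x': 37, 'y': 34}}
After line 2 (inner x overwritten): d = {'inner': {'x': 128, 'y': 34}}

{'inner': {'x': 128, 'y': 34}}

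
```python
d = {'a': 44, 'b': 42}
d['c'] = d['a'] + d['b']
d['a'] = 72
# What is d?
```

After line 1: d = {'a': 44, 'b': 42}
After line 2 (d['c'] = 44 + 42): d = {'a': 44, 'b': 42, 'c': 86}
After line 3: d = {'a': 72, 'b': 42, 'c': 86}

{'a': 72, 'b': 42, 'c': 86}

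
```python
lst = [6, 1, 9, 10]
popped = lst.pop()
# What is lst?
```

[6, 1, 9]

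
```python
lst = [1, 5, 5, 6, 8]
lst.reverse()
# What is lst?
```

[8, 6, 5, 5, 1]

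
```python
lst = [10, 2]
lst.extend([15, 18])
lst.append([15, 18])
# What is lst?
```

After line 1: lst = [10, 2]
After line 2 (extend unpacks [15, 18]): lst = [10, 2, 15, 18]
After line 3 (append adds [15, 18] as single element): lst = [10, 2, 15, 18, [15, 18]]

[10, 2, 15, 18, [15, 18]]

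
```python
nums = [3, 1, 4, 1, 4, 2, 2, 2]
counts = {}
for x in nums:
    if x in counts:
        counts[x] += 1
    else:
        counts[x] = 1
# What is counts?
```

Initial: counts = {}, nums = [3, 1, 4, 1, 4, 2, 2, 2]
See 3: counts = {3: 1}
See 1: counts = {3: 1, 1: 1}
See 4: counts = {3: 1, 1: 1, 4: 1}
See 1: counts = {3: 1, 1: 2, 4: 1}
See 4: counts = {3: 1, 1: 2, 4: 2}
See 2: counts = {3: 1, 1: 2, 4: 2, 2: 1}
See 2: counts = {3: 1, 1: 2, 4: 2, 2: 2}
See 2: counts = {3: 1, 1: 2, 4: 2, 2: 3}

{3: 1, 1: 2, 4: 2, 2: 3}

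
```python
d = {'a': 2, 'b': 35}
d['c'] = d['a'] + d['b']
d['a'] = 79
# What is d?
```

After line 1: d = {'a': 2, 'b': 35}
After line 2 (d['c'] = 2 + 35): d = {'a': 2, 'b': 35, 'c': 37}
After line 3: d = {'a': 79, 'b': 35, 'c': 37}

{'a': 79, 'b': 35, 'c': 37}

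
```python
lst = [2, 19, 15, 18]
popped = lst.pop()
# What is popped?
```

18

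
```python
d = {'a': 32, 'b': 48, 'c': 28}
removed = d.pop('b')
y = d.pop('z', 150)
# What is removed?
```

After line 1: d = {'a': 32, 'b': 48, 'c': 28}
After line 2 (pop 'b' returns 48): d = {'a': 32, 'c': 28}, removed = 48
After line 3 (pop 'z' missing, returns default 150): d = {'a': 32, 'c': 28}, y = 150

48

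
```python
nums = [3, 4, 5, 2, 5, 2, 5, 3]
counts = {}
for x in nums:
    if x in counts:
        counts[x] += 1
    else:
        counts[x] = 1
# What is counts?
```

Initial: counts = {}, nums = [3, 4, 5, 2, 5, 2, 5, 3]
See 3: counts = {3: 1}
See 4: counts = {3: 1, 4: 1}
See 5: counts = {3: 1, 4: 1, 5: 1}
See 2: counts = {3: 1, 4: 1, 5: 1, 2: 1}
See 5: counts = {3: 1, 4: 1, 5: 2, 2: 1}
See 2: counts = {3: 1, 4: 1, 5: 2, 2: 2}
See 5: counts = {3: 1, 4: 1, 5: 3, 2: 2}
See 3: counts = {3: 2, 4: 1, 5: 3, 2: 2}

{3: 2, 4: 1, 5: 3, 2: 2}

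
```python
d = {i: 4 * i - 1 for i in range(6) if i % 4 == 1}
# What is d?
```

{1: 3, 5: 19}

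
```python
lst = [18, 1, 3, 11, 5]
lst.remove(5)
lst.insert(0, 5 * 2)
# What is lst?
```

After line 1: lst = [18, 1, 3, 11, 5]
After line 2 (remove first 5): lst = [18, 1, 3, 11]
After line 3 (insert 10 at index 0): lst = [10, 18, 1, 3, 11]

[10, 18, 1, 3, 11]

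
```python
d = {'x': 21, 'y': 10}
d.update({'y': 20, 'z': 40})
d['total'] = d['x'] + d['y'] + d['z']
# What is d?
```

After line 1: d = {'x': 21, 'y': 10}
After line 2 (y overwritten, z added): d = {'x': 21, 'y': 20, 'z': 40}
After line 3 (total = 21 + 20 + 40 = 81): d = {'x': 21, 'y': 20, 'z': 40, 'total': 81}

{'x': 21, 'y': 20, 'z': 40, 'total': 81}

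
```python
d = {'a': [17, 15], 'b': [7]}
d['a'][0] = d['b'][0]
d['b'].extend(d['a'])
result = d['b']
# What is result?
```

After line 1: d = {'a': [17, 15], 'b': [7]}
After line 2 (a[0] = b[0] = 7): d = {'a': [7, 15], 'b': [7]}
After line 3 (b.extend(a) appends [7, 15]): d = {'a': [7, 15], 'b': [7, 7, 15]}
After line 4: result = d['b'] = [7, 7, 15]

[7, 7, 15]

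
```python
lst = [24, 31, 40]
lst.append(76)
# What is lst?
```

[24, 31, 40, 76]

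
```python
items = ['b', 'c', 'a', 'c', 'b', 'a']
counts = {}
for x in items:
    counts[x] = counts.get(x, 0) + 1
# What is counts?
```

Initial: counts = {}, items = ['b', 'c', 'a', 'c', 'b', 'a']
See 'b': counts = {'b': 1}
See 'c': counts = {'b': 1, 'c': 1}
See 'a': counts = {'b': 1, 'c': 1, 'a': 1}
See 'c': counts = {'b': 1, 'c': 2, 'a': 1}
See 'b': counts = {'b': 2, 'c': 2, 'a': 1}
See 'a': counts = {'b': 2, 'c': 2, 'a': 2}

{'b': 2, 'c': 2, 'a': 2}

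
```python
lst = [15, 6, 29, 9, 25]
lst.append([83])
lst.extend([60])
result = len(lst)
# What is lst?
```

After line 1: lst = [15, 6, 29, 9, 25]
After line 2 (append adds [83] as single element): lst = [15, 6, 29, 9, 25, [83]]
After line 3 (extend unpacks [60], adds 60): lst = [15, 6, 29, 9, 25, [83], 60]
After line 4: result = len(lst) = 7

[15, 6, 29, 9, 25, [83], 60]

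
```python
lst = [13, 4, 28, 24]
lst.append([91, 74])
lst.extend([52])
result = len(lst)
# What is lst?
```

After line 1: lst = [13, 4, 28, 24]
After line 2 (append adds [91, 74] as single element): lst = [13, 4, 28, 24, [91, 74]]
After line 3 (extend unpacks [52], adds 52): lst = [13, 4, 28, 24, [91, 74], 52]
After line 4: result = len(lst) = 6

[13, 4, 28, 24, [91, 74], 52]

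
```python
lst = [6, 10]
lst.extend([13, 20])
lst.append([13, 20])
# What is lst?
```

After line 1: lst = [6, 10]
After line 2 (extend unpacks [13, 20]): lst = [6, 10, 13, 20]
After line 3 (append adds [13, 20] as single element): lst = [6, 10, 13, 20, [13, 20]]

[6, 10, 13, 20, [13, 20]]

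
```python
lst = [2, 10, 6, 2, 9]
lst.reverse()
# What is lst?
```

[9, 2, 6, 10, 2]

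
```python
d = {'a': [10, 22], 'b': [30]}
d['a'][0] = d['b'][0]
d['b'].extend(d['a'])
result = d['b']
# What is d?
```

After line 1: d = {'a': [10, 22], 'b': [30]}
After line 2 (a[0] = b[0] = 30): d = {'a': [30, 22], 'b': [30]}
After line 3 (b.extend(a) appends [30, 22]): d = {'a': [30, 22], 'b': [30, 30, 22]}
After line 4: result = d['b'] = [30, 30, 22]

{'a': [30, 22], 'b': [30, 30, 22]}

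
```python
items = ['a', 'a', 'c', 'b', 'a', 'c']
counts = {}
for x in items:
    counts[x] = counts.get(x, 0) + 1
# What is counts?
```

Initial: counts = {}, items = ['a', 'a', 'c', 'b', 'a', 'c']
See 'a': counts = {'a': 1}
See 'a': counts = {'a': 2}
See 'c': counts = {'a': 2, 'c': 1}
See 'b': counts = {'a': 2, 'c': 1, 'b': 1}
See 'a': counts = {'a': 3, 'c': 1, 'b': 1}
See 'c': counts = {'a': 3, 'c': 2, 'b': 1}

{'a': 3, 'c': 2, 'b': 1}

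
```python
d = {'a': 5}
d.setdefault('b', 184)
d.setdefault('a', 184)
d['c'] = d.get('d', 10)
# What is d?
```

After line 1: d = {'a': 5}
After line 2 (setdefault adds 'b'=184): d = {'a': 5, 'b': 184}
After line 3 (setdefault 'a' no-op, already exists): d = {'a': 5, 'b': 184}
After line 4 (get('d', 10) returns default since 'd' not in d): d = {'a': 5, 'b': 184, 'c': 10}

{'a': 5, 'b': 184, 'c': 10}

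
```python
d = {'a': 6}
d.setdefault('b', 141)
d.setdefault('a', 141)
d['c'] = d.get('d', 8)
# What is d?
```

After line 1: d = {'a': 6}
After line 2 (setdefault adds 'b'=141): d = {'a': 6, 'b': 141}
After line 3 (setdefault 'a' no-op, already exists): d = {'a': 6, 'b': 141}
After line 4 (get('d', 8) returns default since 'd' not in d): d = {'a': 6, 'b': 141, 'c': 8}

{'a': 6, 'b': 141, 'c': 8}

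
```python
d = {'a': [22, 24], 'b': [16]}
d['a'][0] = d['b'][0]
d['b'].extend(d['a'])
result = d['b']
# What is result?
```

After line 1: d = {'a': [22, 24], 'b': [16]}
After line 2 (a[0] = b[0] = 16): d = {'a': [16, 24], 'b': [16]}
After line 3 (b.extend(a) appends [16, 24]): d = {'a': [16, 24], 'b': [16, 16, 24]}
After line 4: result = d['b'] = [16, 16, 24]

[16, 16, 24]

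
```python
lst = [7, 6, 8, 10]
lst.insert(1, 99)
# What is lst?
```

[7, 99, 6, 8, 10]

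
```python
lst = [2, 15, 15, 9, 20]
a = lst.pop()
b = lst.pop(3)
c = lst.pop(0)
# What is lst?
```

After line 1: lst = [2, 15, 15, 9, 20]
After line 2 (pop() -> a = 20): lst = [2, 15, 15, 9]
After line 3 (pop(3) -> b = 9): lst = [2, 15, 15]
After line 4 (pop(0) -> c = 2): lst = [15, 15]

[15, 15]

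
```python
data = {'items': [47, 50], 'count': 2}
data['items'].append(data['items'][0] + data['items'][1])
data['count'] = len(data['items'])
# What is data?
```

After line 1: data = {'items': [47, 50], 'count': 2}
After line 2 (append 47 + 50 = 97): data = {'items': [47, 50, 97], 'count': 2}
After line 3 (count = len(items) = 3): data = {'items': [47, 50, 97], 'count': 3}

{'items': [47, 50, 97], 'count': 3}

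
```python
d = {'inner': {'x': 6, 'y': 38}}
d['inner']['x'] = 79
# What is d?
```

After line 1: d = {'inner': {'x': 6, 'y': 38}}
After line 2 (inner x overwritten): d = {'inner': {'x': 79, 'y': 38}}

{'inner': {'x': 79, 'y': 38}}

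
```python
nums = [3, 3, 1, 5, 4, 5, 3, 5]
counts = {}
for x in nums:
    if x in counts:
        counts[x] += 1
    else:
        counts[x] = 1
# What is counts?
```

Initial: counts = {}, nums = [3, 3, 1, 5, 4, 5, 3, 5]
See 3: counts = {3: 1}
See 3: counts = {3: 2}
See 1: counts = {3: 2, 1: 1}
See 5: counts = {3: 2, 1: 1, 5: 1}
See 4: counts = {3: 2, 1: 1, 5: 1, 4: 1}
See 5: counts = {3: 2, 1: 1, 5: 2, 4: 1}
See 3: counts = {3: 3, 1: 1, 5: 2, 4: 1}
See 5: counts = {3: 3, 1: 1, 5: 3, 4: 1}

{3: 3, 1: 1, 5: 3, 4: 1}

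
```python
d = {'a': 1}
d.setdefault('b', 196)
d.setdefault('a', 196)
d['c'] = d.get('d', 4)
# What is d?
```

After line 1: d = {'a': 1}
After line 2 (setdefault adds 'b'=196): d = {'a': 1, 'b': 196}
After line 3 (setdefault 'a' no-op, already exists): d = {'a': 1, 'b': 196}
After line 4 (get('d', 4) returns default since 'd' not in d): d = {'a': 1, 'b': 196, 'c': 4}

{'a': 1, 'b': 196, 'c': 4}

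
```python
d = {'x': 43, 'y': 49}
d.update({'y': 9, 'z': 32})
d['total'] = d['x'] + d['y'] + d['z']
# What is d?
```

After line 1: d = {'x': 43, 'y': 49}
After line 2 (y overwritten, z added): d = {'x': 43, 'y': 9, 'z': 32}
After line 3 (total = 43 + 9 + 32 = 84): d = {'x': 43, 'y': 9, 'z': 32, 'total': 84}

{'x': 43, 'y': 9, 'z': 32, 'total': 84}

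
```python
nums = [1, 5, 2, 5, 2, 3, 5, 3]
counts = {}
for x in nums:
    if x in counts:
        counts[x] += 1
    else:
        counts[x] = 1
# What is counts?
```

Initial: counts = {}, nums = [1, 5, 2, 5, 2, 3, 5, 3]
See 1: counts = {1: 1}
See 5: counts = {1: 1, 5: 1}
See 2: counts = {1: 1, 5: 1, 2: 1}
See 5: counts = {1: 1, 5: 2, 2: 1}
See 2: counts = {1: 1, 5: 2, 2: 2}
See 3: counts = {1: 1, 5: 2, 2: 2, 3: 1}
See 5: counts = {1: 1, 5: 3, 2: 2, 3: 1}
See 3: counts = {1: 1, 5: 3, 2: 2, 3: 2}

{1: 1, 5: 3, 2: 2, 3: 2}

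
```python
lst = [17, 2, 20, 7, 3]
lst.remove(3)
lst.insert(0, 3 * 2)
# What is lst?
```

After line 1: lst = [17, 2, 20, 7, 3]
After line 2 (remove first 3): lst = [17, 2, 20, 7]
After line 3 (insert 6 at index 0): lst = [6, 17, 2, 20, 7]

[6, 17, 2, 20, 7]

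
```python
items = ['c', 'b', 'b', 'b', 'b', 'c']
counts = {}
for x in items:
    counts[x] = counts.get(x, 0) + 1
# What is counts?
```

Initial: counts = {}, items = ['c', 'b', 'b', 'b', 'b', 'c']
See 'c': counts = {'c': 1}
See 'b': counts = {'c': 1, 'b': 1}
See 'b': counts = {'c': 1, 'b': 2}
See 'b': counts = {'c': 1, 'b': 3}
See 'b': counts = {'c': 1, 'b': 4}
See 'c': counts = {'c': 2, 'b': 4}

{'c': 2, 'b': 4}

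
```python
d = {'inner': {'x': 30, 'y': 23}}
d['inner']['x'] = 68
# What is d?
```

After line 1: d = {'inner': {'x': 30, 'y': 23}}
After line 2 (inner x overwritten): d = {'inner': {'x': 68, 'y': 23}}

{'inner': {'x': 68, 'y': 23}}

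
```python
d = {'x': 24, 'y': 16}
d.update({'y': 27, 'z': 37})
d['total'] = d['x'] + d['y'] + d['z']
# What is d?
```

After line 1: d = {'x': 24, 'y': 16}
After line 2 (y overwritten, z added): d = {'x': 24, 'y': 27, 'z': 37}
After line 3 (total = 24 + 27 + 37 = 88): d = {'x': 24, 'y': 27, 'z': 37, 'total': 88}

{'x': 24, 'y': 27, 'z': 37, 'total': 88}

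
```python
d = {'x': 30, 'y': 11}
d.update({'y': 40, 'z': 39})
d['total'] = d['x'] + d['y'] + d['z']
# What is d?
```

After line 1: d = {'x': 30, 'y': 11}
After line 2 (y overwritten, z added): d = {'x': 30, 'y': 40, 'z': 39}
After line 3 (total = 30 + 40 + 39 = 109): d = {'x': 30, 'y': 40, 'z': 39, 'total': 109}

{'x': 30, 'y': 40, 'z': 39, 'total': 109}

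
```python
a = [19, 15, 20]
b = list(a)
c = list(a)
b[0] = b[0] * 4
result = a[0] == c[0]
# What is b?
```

After line 1: a = [19, 15, 20]
After line 2 (b = list(a), copy): a = [19, 15, 20], b = [19, 15, 20]
After line 3 (c = list(a) is a copy, new object): c = [19, 15, 20]
After line 4 (b[0] = 19 * 4 = 76; only b mutates (copy)): a = [19, 15, 20], b = [76, 15, 20], c = [19, 15, 20]
After line 5 (a[0] = 19, c[0] = 19; result = True)

[76, 15, 20]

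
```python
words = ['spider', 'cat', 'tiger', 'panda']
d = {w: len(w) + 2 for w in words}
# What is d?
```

{'spider': 8, 'cat': 5, 'tiger': 7, 'panda': 7}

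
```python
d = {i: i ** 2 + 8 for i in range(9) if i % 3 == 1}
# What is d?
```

{1: 9, 4: 24, 7: 57}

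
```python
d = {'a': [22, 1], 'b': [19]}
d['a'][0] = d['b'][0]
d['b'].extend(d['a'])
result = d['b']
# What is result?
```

After line 1: d = {'a': [22, 1], 'b': [19]}
After line 2 (a[0] = b[0] = 19): d = {'a': [19, 1], 'b': [19]}
After line 3 (b.extend(a) appends [19, 1]): d = {'a': [19, 1], 'b': [19, 19, 1]}
After line 4: result = d['b'] = [19, 19, 1]

[19, 19, 1]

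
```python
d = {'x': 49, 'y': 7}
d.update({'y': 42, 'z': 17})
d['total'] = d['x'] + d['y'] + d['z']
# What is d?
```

After line 1: d = {'x': 49, 'y': 7}
After line 2 (y overwritten, z added): d = {'x': 49, 'y': 42, 'z': 17}
After line 3 (total = 49 + 42 + 17 = 108): d = {'x': 49, 'y': 42, 'z': 17, 'total': 108}

{'x': 49, 'y': 42, 'z': 17, 'total': 108}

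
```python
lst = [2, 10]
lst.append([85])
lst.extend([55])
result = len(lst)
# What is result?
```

After line 1: lst = [2, 10]
After line 2 (append adds [85] as single element): lst = [2, 10, [85]]
After line 3 (extend unpacks [55], adds 55): lst = [2, 10, [85], 55]
After line 4: result = len(lst) = 4

4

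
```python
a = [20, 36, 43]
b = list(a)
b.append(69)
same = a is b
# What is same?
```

After line 1: a = [20, 36, 43]
After line 2 (b = list(a) is a shallow copy, new object): a = [20, 36, 43], b = [20, 36, 43]
After line 3 (append only mutates b): a = [20, 36, 43], b = [20, 36, 43, 69]
After line 4 (same = a is b; different objects -> False): same = False

False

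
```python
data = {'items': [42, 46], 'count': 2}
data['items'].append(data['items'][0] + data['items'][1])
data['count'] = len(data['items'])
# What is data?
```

After line 1: data = {'items': [42, 46], 'count': 2}
After line 2 (append 42 + 46 = 88): data = {'items': [42, 46, 88], 'count': 2}
After line 3 (count = len(items) = 3): data = {'items': [42, 46, 88], 'count': 3}

{'items': [42, 46, 88], 'count': 3}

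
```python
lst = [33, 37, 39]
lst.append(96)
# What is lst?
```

[33, 37, 39, 96]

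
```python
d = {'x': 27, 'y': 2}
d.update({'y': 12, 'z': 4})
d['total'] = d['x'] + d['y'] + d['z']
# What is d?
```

After line 1: d = {'x': 27, 'y': 2}
After line 2 (y overwritten, z added): d = {'x': 27, 'y': 12, 'z': 4}
After line 3 (total = 27 + 12 + 4 = 43): d = {'x': 27, 'y': 12, 'z': 4, 'total': 43}

{'x': 27, 'y': 12, 'z': 4, 'total': 43}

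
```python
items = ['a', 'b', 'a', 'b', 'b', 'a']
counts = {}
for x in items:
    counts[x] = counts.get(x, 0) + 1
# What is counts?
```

Initial: counts = {}, items = ['a', 'b', 'a', 'b', 'b', 'a']
See 'a': counts = {'a': 1}
See 'b': counts = {'a': 1, 'b': 1}
See 'a': counts = {'a': 2, 'b': 1}
See 'b': counts = {'a': 2, 'b': 2}
See 'b': counts = {'a': 2, 'b': 3}
See 'a': counts = {'a': 3, 'b': 3}

{'a': 3, 'b': 3}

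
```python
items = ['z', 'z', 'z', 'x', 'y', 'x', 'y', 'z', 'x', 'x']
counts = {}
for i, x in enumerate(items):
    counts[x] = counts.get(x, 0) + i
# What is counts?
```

Initial: counts = {}, items = ['z', 'z', 'z', 'x', 'y', 'x', 'y', 'z', 'x', 'x']
i=0, x='z': counts = {'z': 0}
i=1, x='z': counts = {'z': 1}
i=2, x='z': counts = {'z': 3}
i=3, x='x': counts = {'z': 3, 'x': 3}
i=4, x='y': counts = {'z': 3, 'x': 3, 'y': 4}
i=5, x='x': counts = {'z': 3, 'x': 8, 'y': 4}
i=6, x='y': counts = {'z': 3, 'x': 8, 'y': 10}
i=7, x='z': counts = {'z': 10, 'x': 8, 'y': 10}
i=8, x='x': counts = {'z': 10, 'x': 16, 'y': 10}
i=9, x='x': counts = {'z': 10, 'x': 25, 'y': 10}

{'z': 10, 'x': 25, 'y': 10}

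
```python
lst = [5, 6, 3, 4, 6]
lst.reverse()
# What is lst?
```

[6, 4, 3, 6, 5]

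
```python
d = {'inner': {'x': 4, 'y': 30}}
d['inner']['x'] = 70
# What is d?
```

After line 1: d = {'inner': {'x': 4, 'y': 30}}
After line 2 (inner x overwritten): d = {'inner': {'x': 70, 'y': 30}}

{'inner': {'x': 70, 'y': 30}}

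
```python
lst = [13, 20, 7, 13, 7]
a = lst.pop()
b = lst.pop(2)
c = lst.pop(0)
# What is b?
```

After line 1: lst = [13, 20, 7, 13, 7]
After line 2 (pop() -> a = 7): lst = [13, 20, 7, 13]
After line 3 (pop(2) -> b = 7): lst = [13, 20, 13]
After line 4 (pop(0) -> c = 13): lst = [20, 13]

7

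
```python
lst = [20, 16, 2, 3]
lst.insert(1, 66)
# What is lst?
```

[20, 66, 16, 2, 3]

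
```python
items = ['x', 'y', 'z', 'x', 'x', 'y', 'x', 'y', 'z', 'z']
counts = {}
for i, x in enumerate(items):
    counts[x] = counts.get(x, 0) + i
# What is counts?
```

Initial: counts = {}, items = ['x', 'y', 'z', 'x', 'x', 'y', 'x', 'y', 'z', 'z']
i=0, x='x': counts = {'x': 0}
i=1, x='y': counts = {'x': 0, 'y': 1}
i=2, x='z': counts = {'x': 0, 'y': 1, 'z': 2}
i=3, x='x': counts = {'x': 3, 'y': 1, 'z': 2}
i=4, x='x': counts = {'x': 7, 'y': 1, 'z': 2}
i=5, x='y': counts = {'x': 7, 'y': 6, 'z': 2}
i=6, x='x': counts = {'x': 13, 'y': 6, 'z': 2}
i=7, x='y': counts = {'x': 13, 'y': 13, 'z': 2}
i=8, x='z': counts = {'x': 13, 'y': 13, 'z': 10}
i=9, x='z': counts = {'x': 13, 'y': 13, 'z': 19}

{'x': 13, 'y': 13, 'z': 19}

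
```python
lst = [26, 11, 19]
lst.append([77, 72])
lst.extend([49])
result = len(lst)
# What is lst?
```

After line 1: lst = [26, 11, 19]
After line 2 (append adds [77, 72] as single element): lst = [26, 11, 19, [77, 72]]
After line 3 (extend unpacks [49], adds 49): lst = [26, 11, 19, [77, 72], 49]
After line 4: result = len(lst) = 5

[26, 11, 19, [77, 72], 49]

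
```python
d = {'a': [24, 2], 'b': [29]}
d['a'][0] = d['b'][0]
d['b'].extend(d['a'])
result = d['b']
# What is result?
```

After line 1: d = {'a': [24, 2], 'b': [29]}
After line 2 (a[0] = b[0] = 29): d = {'a': [29, 2], 'b': [29]}
After line 3 (b.extend(a) appends [29, 2]): d = {'a': [29, 2], 'b': [29, 29, 2]}
After line 4: result = d['b'] = [29, 29, 2]

[29, 29, 2]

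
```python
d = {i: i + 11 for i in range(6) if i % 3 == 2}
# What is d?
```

{2: 13, 5: 16}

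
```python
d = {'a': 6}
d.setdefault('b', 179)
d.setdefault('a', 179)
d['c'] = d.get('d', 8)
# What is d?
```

After line 1: d = {'a': 6}
After line 2 (setdefault adds 'b'=179): d = {'a': 6, 'b': 179}
After line 3 (setdefault 'a' no-op, already exists): d = {'a': 6, 'b': 179}
After line 4 (get('d', 8) returns default since 'd' not in d): d = {'a': 6, 'b': 179, 'c': 8}

{'a': 6, 'b': 179, 'c': 8}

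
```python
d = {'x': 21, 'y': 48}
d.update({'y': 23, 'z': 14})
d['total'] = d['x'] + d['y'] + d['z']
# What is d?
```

After line 1: d = {'x': 21, 'y': 48}
After line 2 (y overwritten, z added): d = {'x': 21, 'y': 23, 'z': 14}
After line 3 (total = 21 + 23 + 14 = 58): d = {'x': 21, 'y': 23, 'z': 14, 'total': 58}

{'x': 21, 'y': 23, 'z': 14, 'total': 58}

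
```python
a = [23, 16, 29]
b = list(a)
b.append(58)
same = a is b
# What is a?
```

After line 1: a = [23, 16, 29]
After line 2 (b = list(a) is a shallow copy, new object): a = [23, 16, 29], b = [23, 16, 29]
After line 3 (append only mutates b): a = [23, 16, 29], b = [23, 16, 29, 58]
After line 4 (same = a is b; different objects -> False): same = False

[23, 16, 29]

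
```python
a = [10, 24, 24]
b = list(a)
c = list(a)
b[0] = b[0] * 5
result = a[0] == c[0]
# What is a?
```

After line 1: a = [10, 24, 24]
After line 2 (b = list(a), copy): a = [10, 24, 24], b = [10, 24, 24]
After line 3 (c = list(a) is a copy, new object): c = [10, 24, 24]
After line 4 (b[0] = 10 * 5 = 50; only b mutates (copy)): a = [10, 24, 24], b = [50, 24, 24], c = [10, 24, 24]
After line 5 (a[0] = 10, c[0] = 10; result = True)

[10, 24, 24]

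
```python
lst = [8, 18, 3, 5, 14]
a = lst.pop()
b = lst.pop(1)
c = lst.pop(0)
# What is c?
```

After line 1: lst = [8, 18, 3, 5, 14]
After line 2 (pop() -> a = 14): lst = [8, 18, 3, 5]
After line 3 (pop(1) -> b = 18): lst = [8, 3, 5]
After line 4 (pop(0) -> c = 8): lst = [3, 5]

8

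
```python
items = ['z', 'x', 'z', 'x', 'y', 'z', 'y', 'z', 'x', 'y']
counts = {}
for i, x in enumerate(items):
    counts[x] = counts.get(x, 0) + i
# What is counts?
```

Initial: counts = {}, items = ['z', 'x', 'z', 'x', 'y', 'z', 'y', 'z', 'x', 'y']
i=0, x='z': counts = {'z': 0}
i=1, x='x': counts = {'z': 0, 'x': 1}
i=2, x='z': counts = {'z': 2, 'x': 1}
i=3, x='x': counts = {'z': 2, 'x': 4}
i=4, x='y': counts = {'z': 2, 'x': 4, 'y': 4}
i=5, x='z': counts = {'z': 7, 'x': 4, 'y': 4}
i=6, x='y': counts = {'z': 7, 'x': 4, 'y': 10}
i=7, x='z': counts = {'z': 14, 'x': 4, 'y': 10}
i=8, x='x': counts = {'z': 14, 'x': 12, 'y': 10}
i=9, x='y': counts = {'z': 14, 'x': 12, 'y': 19}

{'z': 14, 'x': 12, 'y': 19}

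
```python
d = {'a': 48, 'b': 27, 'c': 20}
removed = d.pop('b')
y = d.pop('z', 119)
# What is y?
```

After line 1: d = {'a': 48, 'b': 27, 'c': 20}
After line 2 (pop 'b' returns 27): d = {'a': 48, 'c': 20}, removed = 27
After line 3 (pop 'z' missing, returns default 119): d = {'a': 48, 'c': 20}, y = 119

119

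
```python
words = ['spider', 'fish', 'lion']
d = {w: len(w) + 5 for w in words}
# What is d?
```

{'spider': 11, 'fish': 9, 'lion': 9}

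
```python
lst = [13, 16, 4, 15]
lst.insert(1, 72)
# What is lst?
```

[13, 72, 16, 4, 15]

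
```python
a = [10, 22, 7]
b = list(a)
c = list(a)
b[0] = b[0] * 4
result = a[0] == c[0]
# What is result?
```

After line 1: a = [10, 22, 7]
After line 2 (b = list(a), copy): a = [10, 22, 7], b = [10, 22, 7]
After line 3 (c = list(a) is a copy, new object): c = [10, 22, 7]
After line 4 (b[0] = 10 * 4 = 40; only b mutates (copy)): a = [10, 22, 7], b = [40, 22, 7], c = [10, 22, 7]
After line 5 (a[0] = 10, c[0] = 10; result = True)

True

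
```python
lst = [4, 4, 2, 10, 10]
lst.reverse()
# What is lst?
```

[10, 10, 2, 4, 4]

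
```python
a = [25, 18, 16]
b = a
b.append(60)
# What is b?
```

After line 1: a = [25, 18, 16]
After line 2 (b = a is an alias, same object): a = [25, 18, 16], b = [25, 18, 16]
After line 3 (b.append mutates the shared list): a = [25, 18, 16, 60], b = [25, 18, 16, 60]

[25, 18, 16, 60]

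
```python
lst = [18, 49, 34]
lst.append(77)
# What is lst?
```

[18, 49, 34, 77]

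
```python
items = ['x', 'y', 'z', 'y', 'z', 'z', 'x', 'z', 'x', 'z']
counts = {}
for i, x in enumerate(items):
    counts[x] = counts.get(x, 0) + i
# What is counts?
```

Initial: counts = {}, items = ['x', 'y', 'z', 'y', 'z', 'z', 'x', 'z', 'x', 'z']
i=0, x='x': counts = {'x': 0}
i=1, x='y': counts = {'x': 0, 'y': 1}
i=2, x='z': counts = {'x': 0, 'y': 1, 'z': 2}
i=3, x='y': counts = {'x': 0, 'y': 4, 'z': 2}
i=4, x='z': counts = {'x': 0, 'y': 4, 'z': 6}
i=5, x='z': counts = {'x': 0, 'y': 4, 'z': 11}
i=6, x='x': counts = {'x': 6, 'y': 4, 'z': 11}
i=7, x='z': counts = {'x': 6, 'y': 4, 'z': 18}
i=8, x='x': counts = {'x': 14, 'y': 4, 'z': 18}
i=9, x='z': counts = {'x': 14, 'y': 4, 'z': 27}

{'x': 14, 'y': 4, 'z': 27}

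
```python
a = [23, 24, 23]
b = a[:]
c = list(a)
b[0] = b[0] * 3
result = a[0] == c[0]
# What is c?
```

After line 1: a = [23, 24, 23]
After line 2 (b = a[:], copy): a = [23, 24, 23], b = [23, 24, 23]
After line 3 (c = list(a) is a copy, new object): c = [23, 24, 23]
After line 4 (b[0] = 23 * 3 = 69; only b mutates (copy)): a = [23, 24, 23], b = [69, 24, 23], c = [23, 24, 23]
After line 5 (a[0] = 23, c[0] = 23; result = True)

[23, 24, 23]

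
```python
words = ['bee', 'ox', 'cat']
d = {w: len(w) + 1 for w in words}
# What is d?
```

{'bee': 4, 'ox': 3, 'cat': 4}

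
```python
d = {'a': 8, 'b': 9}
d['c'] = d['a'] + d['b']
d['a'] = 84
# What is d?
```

After line 1: d = {'a': 8, 'b': 9}
After line 2 (d['c'] = 8 + 9): d = {'a': 8, 'b': 9, 'c': 17}
After line 3: d = {'a': 84, 'b': 9, 'c': 17}

{'a': 84, 'b': 9, 'c': 17}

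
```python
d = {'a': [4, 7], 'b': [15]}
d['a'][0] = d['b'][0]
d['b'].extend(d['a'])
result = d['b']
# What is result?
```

After line 1: d = {'a': [4, 7], 'b': [15]}
After line 2 (a[0] = b[0] = 15): d = {'a': [15, 7], 'b': [15]}
After line 3 (b.extend(a) appends [15, 7]): d = {'a': [15, 7], 'b': [15, 15, 7]}
After line 4: result = d['b'] = [15, 15, 7]

[15, 15, 7]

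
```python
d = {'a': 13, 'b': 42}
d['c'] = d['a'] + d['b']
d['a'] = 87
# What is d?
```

After line 1: d = {'a': 13, 'b': 42}
After line 2 (d['c'] = 13 + 42): d = {'a': 13, 'b': 42, 'c': 55}
After line 3: d = {'a': 87, 'b': 42, 'c': 55}

{'a': 87, 'b': 42, 'c': 55}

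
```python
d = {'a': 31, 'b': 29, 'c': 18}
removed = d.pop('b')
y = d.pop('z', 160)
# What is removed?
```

After line 1: d = {'a': 31, 'b': 29, 'c': 18}
After line 2 (pop 'b' returns 29): d = {'a': 31, 'c': 18}, removed = 29
After line 3 (pop 'z' missing, returns default 160): d = {'a': 31, 'c': 18}, y = 160

29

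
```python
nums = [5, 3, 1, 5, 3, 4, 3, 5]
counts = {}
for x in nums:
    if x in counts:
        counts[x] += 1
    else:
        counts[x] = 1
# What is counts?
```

Initial: counts = {}, nums = [5, 3, 1, 5, 3, 4, 3, 5]
See 5: counts = {5: 1}
See 3: counts = {5: 1, 3: 1}
See 1: counts = {5: 1, 3: 1, 1: 1}
See 5: counts = {5: 2, 3: 1, 1: 1}
See 3: counts = {5: 2, 3: 2, 1: 1}
See 4: counts = {5: 2, 3: 2, 1: 1, 4: 1}
See 3: counts = {5: 2, 3: 3, 1: 1, 4: 1}
See 5: counts = {5: 3, 3: 3, 1: 1, 4: 1}

{5: 3, 3: 3, 1: 1, 4: 1}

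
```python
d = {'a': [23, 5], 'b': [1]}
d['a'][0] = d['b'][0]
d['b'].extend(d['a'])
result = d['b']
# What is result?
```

After line 1: d = {'a': [23, 5], 'b': [1]}
After line 2 (a[0] = b[0] = 1): d = {'a': [1, 5], 'b': [1]}
After line 3 (b.extend(a) appends [1, 5]): d = {'a': [1, 5], 'b': [1, 1, 5]}
After line 4: result = d['b'] = [1, 1, 5]

[1, 1, 5]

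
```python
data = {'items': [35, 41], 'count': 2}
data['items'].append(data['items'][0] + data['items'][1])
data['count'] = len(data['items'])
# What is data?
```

After line 1: data = {'items': [35, 41], 'count': 2}
After line 2 (append 35 + 41 = 76): data = {'items': [35, 41, 76], 'count': 2}
After line 3 (count = len(items) = 3): data = {'items': [35, 41, 76], 'count': 3}

{'items': [35, 41, 76], 'count': 3}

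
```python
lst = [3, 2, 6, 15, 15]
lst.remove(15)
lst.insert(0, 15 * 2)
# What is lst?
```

After line 1: lst = [3, 2, 6, 15, 15]
After line 2 (remove first 15): lst = [3, 2, 6, 15]
After line 3 (insert 30 at index 0): lst = [30, 3, 2, 6, 15]

[30, 3, 2, 6, 15]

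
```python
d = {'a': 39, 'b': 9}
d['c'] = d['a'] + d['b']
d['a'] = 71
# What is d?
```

After line 1: d = {'a': 39, 'b': 9}
After line 2 (d['c'] = 39 + 9): d = {'a': 39, 'b': 9, 'c': 48}
After line 3: d = {'a': 71, 'b': 9, 'c': 48}

{'a': 71, 'b': 9, 'c': 48}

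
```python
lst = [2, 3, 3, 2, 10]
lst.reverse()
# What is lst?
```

[10, 2, 3, 3, 2]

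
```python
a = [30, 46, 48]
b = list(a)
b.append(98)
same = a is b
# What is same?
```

After line 1: a = [30, 46, 48]
After line 2 (b = list(a) is a shallow copy, new object): a = [30, 46, 48], b = [30, 46, 48]
After line 3 (append only mutates b): a = [30, 46, 48], b = [30, 46, 48, 98]
After line 4 (same = a is b; different objects -> False): same = False

False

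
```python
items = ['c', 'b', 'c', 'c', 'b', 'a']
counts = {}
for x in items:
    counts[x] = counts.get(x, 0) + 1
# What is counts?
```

Initial: counts = {}, items = ['c', 'b', 'c', 'c', 'b', 'a']
See 'c': counts = {'c': 1}
See 'b': counts = {'c': 1, 'b': 1}
See 'c': counts = {'c': 2, 'b': 1}
See 'c': counts = {'c': 3, 'b': 1}
See 'b': counts = {'c': 3, 'b': 2}
See 'a': counts = {'c': 3, 'b': 2, 'a': 1}

{'c': 3, 'b': 2, 'a': 1}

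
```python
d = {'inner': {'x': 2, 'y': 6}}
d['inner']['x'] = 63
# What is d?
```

After line 1: d = {'inner': {'x': 2, 'y': 6}}
After line 2 (inner x overwritten): d = {'inner': {'x': 63, 'y': 6}}

{'inner': {'x': 63, 'y': 6}}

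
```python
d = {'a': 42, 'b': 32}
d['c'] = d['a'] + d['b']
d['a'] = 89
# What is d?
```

After line 1: d = {'a': 42, 'b': 32}
After line 2 (d['c'] = 42 + 32): d = {'a': 42, 'b': 32, 'c': 74}
After line 3: d = {'a': 89, 'b': 32, 'c': 74}

{'a': 89, 'b': 32, 'c': 74}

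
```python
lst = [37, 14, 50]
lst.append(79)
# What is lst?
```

[37, 14, 50, 79]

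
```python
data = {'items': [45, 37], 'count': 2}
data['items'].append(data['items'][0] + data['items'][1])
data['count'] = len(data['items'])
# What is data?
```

After line 1: data = {'items': [45, 37], 'count': 2}
After line 2 (append 45 + 37 = 82): data = {'items': [45, 37, 82], 'count': 2}
After line 3 (count = len(items) = 3): data = {'items': [45, 37, 82], 'count': 3}

{'items': [45, 37, 82], 'count': 3}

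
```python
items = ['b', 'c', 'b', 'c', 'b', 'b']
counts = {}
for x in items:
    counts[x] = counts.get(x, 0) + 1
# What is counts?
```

Initial: counts = {}, items = ['b', 'c', 'b', 'c', 'b', 'b']
See 'b': counts = {'b': 1}
See 'c': counts = {'b': 1, 'c': 1}
See 'b': counts = {'b': 2, 'c': 1}
See 'c': counts = {'b': 2, 'c': 2}
See 'b': counts = {'b': 3, 'c': 2}
See 'b': counts = {'b': 4, 'c': 2}

{'b': 4, 'c': 2}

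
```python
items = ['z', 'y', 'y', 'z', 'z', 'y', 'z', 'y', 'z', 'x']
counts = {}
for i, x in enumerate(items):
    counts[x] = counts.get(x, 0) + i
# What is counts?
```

Initial: counts = {}, items = ['z', 'y', 'y', 'z', 'z', 'y', 'z', 'y', 'z', 'x']
i=0, x='z': counts = {'z': 0}
i=1, x='y': counts = {'z': 0, 'y': 1}
i=2, x='y': counts = {'z': 0, 'y': 3}
i=3, x='z': counts = {'z': 3, 'y': 3}
i=4, x='z': counts = {'z': 7, 'y': 3}
i=5, x='y': counts = {'z': 7, 'y': 8}
i=6, x='z': counts = {'z': 13, 'y': 8}
i=7, x='y': counts = {'z': 13, 'y': 15}
i=8, x='z': counts = {'z': 21, 'y': 15}
i=9, x='x': counts = {'z': 21, 'y': 15, 'x': 9}

{'z': 21, 'y': 15, 'x': 9}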